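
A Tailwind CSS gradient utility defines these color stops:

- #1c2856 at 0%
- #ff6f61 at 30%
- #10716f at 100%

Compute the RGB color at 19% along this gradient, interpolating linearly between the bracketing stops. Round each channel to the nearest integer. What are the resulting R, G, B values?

(172, 85, 93)

19% lies between the 0% and 30% stops, so the local fraction is t = (19 − 0)/(30 − 0) = 19/30 ≈ 0.6333.
#1c2856 → (28, 40, 86); #ff6f61 → (255, 111, 97).
R = 28 + 0.6333 × (255 − 28) = 171.759 → 172
G = 40 + 0.6333 × (111 − 40) = 84.964 → 85
B = 86 + 0.6333 × (97 − 86) = 92.966 → 93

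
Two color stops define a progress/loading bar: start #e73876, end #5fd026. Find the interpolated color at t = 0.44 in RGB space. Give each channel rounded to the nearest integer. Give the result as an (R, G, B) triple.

(171, 123, 83)

#e73876 → (231, 56, 118); #5fd026 → (95, 208, 38).
R = 231 + 0.44 × (95 − 231) = 231 + 0.44 × -136 = 171.16 → 171
G = 56 + 0.44 × (208 − 56) = 56 + 0.44 × 152 = 122.88 → 123
B = 118 + 0.44 × (38 − 118) = 118 + 0.44 × -80 = 82.8 → 83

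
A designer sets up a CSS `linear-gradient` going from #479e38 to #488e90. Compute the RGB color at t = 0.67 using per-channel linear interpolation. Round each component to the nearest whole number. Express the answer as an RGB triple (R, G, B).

#479e38 → (71, 158, 56); #488e90 → (72, 142, 144).
R = 71 + 0.67 × (72 − 71) = 71 + 0.67 × 1 = 71.67 → 72
G = 158 + 0.67 × (142 − 158) = 158 + 0.67 × -16 = 147.28 → 147
B = 56 + 0.67 × (144 − 56) = 56 + 0.67 × 88 = 114.96 → 115

(72, 147, 115)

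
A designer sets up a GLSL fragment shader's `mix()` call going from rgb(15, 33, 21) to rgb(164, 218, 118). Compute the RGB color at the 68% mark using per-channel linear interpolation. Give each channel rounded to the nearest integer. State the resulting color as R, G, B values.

68% corresponds to t = 0.68.
R = 15 + 0.68 × (164 − 15) = 15 + 0.68 × 149 = 116.32 → 116
G = 33 + 0.68 × (218 − 33) = 33 + 0.68 × 185 = 158.8 → 159
B = 21 + 0.68 × (118 − 21) = 21 + 0.68 × 97 = 86.96 → 87

(116, 159, 87)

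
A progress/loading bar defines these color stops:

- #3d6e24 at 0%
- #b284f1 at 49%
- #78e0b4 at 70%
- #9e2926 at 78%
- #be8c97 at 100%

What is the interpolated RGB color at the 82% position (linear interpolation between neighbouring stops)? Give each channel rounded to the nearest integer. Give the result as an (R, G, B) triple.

82% lies between the 78% and 100% stops, so the local fraction is t = (82 − 78)/(100 − 78) = 4/22 ≈ 0.1818.
#9e2926 → (158, 41, 38); #be8c97 → (190, 140, 151).
R = 158 + 0.1818 × (190 − 158) = 163.818 → 164
G = 41 + 0.1818 × (140 − 41) = 58.998 → 59
B = 38 + 0.1818 × (151 − 38) = 58.543 → 59

(164, 59, 59)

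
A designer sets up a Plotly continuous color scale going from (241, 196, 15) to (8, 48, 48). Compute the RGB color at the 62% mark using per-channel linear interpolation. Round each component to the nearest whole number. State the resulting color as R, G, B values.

(97, 104, 35)

62% corresponds to t = 0.62.
R = 241 + 0.62 × (8 − 241) = 241 + 0.62 × -233 = 96.54 → 97
G = 196 + 0.62 × (48 − 196) = 196 + 0.62 × -148 = 104.24 → 104
B = 15 + 0.62 × (48 − 15) = 15 + 0.62 × 33 = 35.46 → 35
So the blended color is (97, 104, 35), about #616823.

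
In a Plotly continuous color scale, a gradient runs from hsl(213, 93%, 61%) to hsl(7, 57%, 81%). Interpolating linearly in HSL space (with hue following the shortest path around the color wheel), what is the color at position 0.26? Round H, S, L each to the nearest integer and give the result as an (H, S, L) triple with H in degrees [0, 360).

(253, 84, 66)

Hue: 7 − 213 = -206°, but |-206| > 180 so the shorter arc goes the other way: Δh = -206 + 360 = 154°.
H = 213 + 0.26 × (154) = 253.04 → 253°
S = 93 + 0.26 × (57 − 93) = 83.64 → 84%
L = 61 + 0.26 × (81 − 61) = 66.2 → 66%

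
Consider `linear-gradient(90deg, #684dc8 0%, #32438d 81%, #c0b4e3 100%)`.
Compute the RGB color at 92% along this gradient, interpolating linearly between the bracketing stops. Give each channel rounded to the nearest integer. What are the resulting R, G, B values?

(132, 132, 191)

92% lies between the 81% and 100% stops, so the local fraction is t = (92 − 81)/(100 − 81) = 11/19 ≈ 0.5789.
#32438d → (50, 67, 141); #c0b4e3 → (192, 180, 227).
R = 50 + 0.5789 × (192 − 50) = 132.204 → 132
G = 67 + 0.5789 × (180 − 67) = 132.416 → 132
B = 141 + 0.5789 × (227 − 141) = 190.785 → 191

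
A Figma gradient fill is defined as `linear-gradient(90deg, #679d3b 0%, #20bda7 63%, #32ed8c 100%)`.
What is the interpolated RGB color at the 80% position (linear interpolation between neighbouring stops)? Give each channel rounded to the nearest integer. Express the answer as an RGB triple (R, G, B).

80% lies between the 63% and 100% stops, so the local fraction is t = (80 − 63)/(100 − 63) = 17/37 ≈ 0.4595.
#20bda7 → (32, 189, 167); #32ed8c → (50, 237, 140).
R = 32 + 0.4595 × (50 − 32) = 40.271 → 40
G = 189 + 0.4595 × (237 − 189) = 211.056 → 211
B = 167 + 0.4595 × (140 − 167) = 154.594 → 155

(40, 211, 155)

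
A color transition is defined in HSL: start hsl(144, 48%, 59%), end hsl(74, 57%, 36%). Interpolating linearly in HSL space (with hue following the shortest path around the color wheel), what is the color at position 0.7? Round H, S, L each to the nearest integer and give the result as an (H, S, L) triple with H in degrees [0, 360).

Hue arc: Δh = 74 − 144 = -70° (|Δh| ≤ 180, already the shorter path).
H = 144 + 0.7 × (-70) = 95 → 95°
S = 48 + 0.7 × (57 − 48) = 54.3 → 54%
L = 59 + 0.7 × (36 − 59) = 42.9 → 43%

(95, 54, 43)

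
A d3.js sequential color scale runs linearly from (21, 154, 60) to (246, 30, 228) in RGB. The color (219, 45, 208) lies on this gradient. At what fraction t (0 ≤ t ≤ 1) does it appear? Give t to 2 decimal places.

Invert the lerp on the R channel (largest span, 225): t = (219 − 21) / (246 − 21) = 198/225 = 0.88.
Check on G: (45 − 154)/(30 − 154) = 0.879 ✓

0.88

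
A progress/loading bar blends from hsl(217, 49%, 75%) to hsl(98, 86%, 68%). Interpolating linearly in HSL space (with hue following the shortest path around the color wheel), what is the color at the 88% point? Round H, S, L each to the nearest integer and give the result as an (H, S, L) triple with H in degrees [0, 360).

(112, 82, 69)

Hue arc: Δh = 98 − 217 = -119° (|Δh| ≤ 180, already the shorter path).
H = 217 + 0.88 × (-119) = 112.28 → 112°
S = 49 + 0.88 × (86 − 49) = 81.56 → 82%
L = 75 + 0.88 × (68 − 75) = 68.84 → 69%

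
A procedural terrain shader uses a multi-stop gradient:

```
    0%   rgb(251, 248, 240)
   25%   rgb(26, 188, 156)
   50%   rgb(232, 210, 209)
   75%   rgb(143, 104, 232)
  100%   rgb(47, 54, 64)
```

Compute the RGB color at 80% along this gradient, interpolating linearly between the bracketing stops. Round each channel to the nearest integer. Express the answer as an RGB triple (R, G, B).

(124, 94, 198)

80% lies between the 75% and 100% stops, so the local fraction is t = (80 − 75)/(100 − 75) = 5/25 ≈ 0.2.
R = 143 + 0.2 × (47 − 143) = 123.8 → 124
G = 104 + 0.2 × (54 − 104) = 94 → 94
B = 232 + 0.2 × (64 − 232) = 198.4 → 198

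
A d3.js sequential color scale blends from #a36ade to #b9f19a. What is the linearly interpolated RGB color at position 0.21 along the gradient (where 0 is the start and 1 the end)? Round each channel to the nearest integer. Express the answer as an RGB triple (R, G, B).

(168, 134, 208)

#a36ade → (163, 106, 222); #b9f19a → (185, 241, 154).
R = 163 + 0.21 × (185 − 163) = 163 + 0.21 × 22 = 167.62 → 168
G = 106 + 0.21 × (241 − 106) = 106 + 0.21 × 135 = 134.35 → 134
B = 222 + 0.21 × (154 − 222) = 222 + 0.21 × -68 = 207.72 → 208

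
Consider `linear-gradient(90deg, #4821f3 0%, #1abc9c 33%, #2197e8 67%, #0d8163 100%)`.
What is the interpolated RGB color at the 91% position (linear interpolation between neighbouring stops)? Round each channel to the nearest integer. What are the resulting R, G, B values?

(18, 135, 135)

91% lies between the 67% and 100% stops, so the local fraction is t = (91 − 67)/(100 − 67) = 24/33 ≈ 0.7273.
#2197e8 → (33, 151, 232); #0d8163 → (13, 129, 99).
R = 33 + 0.7273 × (13 − 33) = 18.454 → 18
G = 151 + 0.7273 × (129 − 151) = 134.999 → 135
B = 232 + 0.7273 × (99 − 232) = 135.269 → 135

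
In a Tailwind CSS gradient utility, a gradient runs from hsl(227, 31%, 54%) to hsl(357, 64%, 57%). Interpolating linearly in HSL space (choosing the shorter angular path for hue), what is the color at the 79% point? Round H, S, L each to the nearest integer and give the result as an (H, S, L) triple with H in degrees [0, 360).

Hue arc: Δh = 357 − 227 = 130° (|Δh| ≤ 180, already the shorter path).
H = 227 + 0.79 × (130) = 329.7 → 330°
S = 31 + 0.79 × (64 − 31) = 57.07 → 57%
L = 54 + 0.79 × (57 − 54) = 56.37 → 56%

(330, 57, 56)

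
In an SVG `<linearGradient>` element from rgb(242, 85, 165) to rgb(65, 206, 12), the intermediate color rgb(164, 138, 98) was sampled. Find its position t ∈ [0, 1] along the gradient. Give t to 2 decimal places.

0.44

Invert the lerp on the R channel (largest span, 177): t = (164 − 242) / (65 − 242) = -78/-177 = 0.44068.
Check on G: (138 − 85)/(206 − 85) = 0.438 ✓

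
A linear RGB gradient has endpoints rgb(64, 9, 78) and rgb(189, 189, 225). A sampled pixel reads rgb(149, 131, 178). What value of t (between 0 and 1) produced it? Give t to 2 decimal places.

0.68

Invert the lerp on the G channel (largest span, 180): t = (131 − 9) / (189 − 9) = 122/180 = 0.67778.
Check on R: (149 − 64)/(189 − 64) = 0.68 ✓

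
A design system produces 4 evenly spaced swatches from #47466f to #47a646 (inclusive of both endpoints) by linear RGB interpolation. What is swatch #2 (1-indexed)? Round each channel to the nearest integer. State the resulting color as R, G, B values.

With 4 swatches and endpoints inclusive, swatch 2 sits at t = (2 − 1)/(4 − 1) = 1/3 ≈ 0.3333.
#47466f → (71, 70, 111); #47a646 → (71, 166, 70).
R = 71 + 0.3333 × (71 − 71) = 71 → 71
G = 70 + 0.3333 × (166 − 70) = 101.997 → 102
B = 111 + 0.3333 × (70 − 111) = 97.335 → 97

(71, 102, 97)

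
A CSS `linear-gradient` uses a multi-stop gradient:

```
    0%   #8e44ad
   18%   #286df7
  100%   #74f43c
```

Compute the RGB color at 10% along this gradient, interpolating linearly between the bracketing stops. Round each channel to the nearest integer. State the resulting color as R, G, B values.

(85, 91, 214)

10% lies between the 0% and 18% stops, so the local fraction is t = (10 − 0)/(18 − 0) = 10/18 ≈ 0.5556.
#8e44ad → (142, 68, 173); #286df7 → (40, 109, 247).
R = 142 + 0.5556 × (40 − 142) = 85.329 → 85
G = 68 + 0.5556 × (109 − 68) = 90.78 → 91
B = 173 + 0.5556 × (247 − 173) = 214.114 → 214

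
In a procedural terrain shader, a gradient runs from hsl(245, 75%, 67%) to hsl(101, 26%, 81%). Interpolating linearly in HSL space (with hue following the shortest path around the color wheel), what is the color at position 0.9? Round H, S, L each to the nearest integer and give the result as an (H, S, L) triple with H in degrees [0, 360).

Hue arc: Δh = 101 − 245 = -144° (|Δh| ≤ 180, already the shorter path).
H = 245 + 0.9 × (-144) = 115.4 → 115°
S = 75 + 0.9 × (26 − 75) = 30.9 → 31%
L = 67 + 0.9 × (81 − 67) = 79.6 → 80%

(115, 31, 80)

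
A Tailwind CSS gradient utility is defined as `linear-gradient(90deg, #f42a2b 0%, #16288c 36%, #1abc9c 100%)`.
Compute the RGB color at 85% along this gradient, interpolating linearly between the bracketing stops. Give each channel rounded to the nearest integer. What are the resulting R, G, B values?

85% lies between the 36% and 100% stops, so the local fraction is t = (85 − 36)/(100 − 36) = 49/64 ≈ 0.7656.
#16288c → (22, 40, 140); #1abc9c → (26, 188, 156).
R = 22 + 0.7656 × (26 − 22) = 25.062 → 25
G = 40 + 0.7656 × (188 − 40) = 153.309 → 153
B = 140 + 0.7656 × (156 − 140) = 152.25 → 152

(25, 153, 152)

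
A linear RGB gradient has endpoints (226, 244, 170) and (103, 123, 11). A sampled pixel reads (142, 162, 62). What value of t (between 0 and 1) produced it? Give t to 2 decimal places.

0.68

Invert the lerp on the B channel (largest span, 159): t = (62 − 170) / (11 − 170) = -108/-159 = 0.67925.
Check on R: (142 − 226)/(103 − 226) = 0.6829 ✓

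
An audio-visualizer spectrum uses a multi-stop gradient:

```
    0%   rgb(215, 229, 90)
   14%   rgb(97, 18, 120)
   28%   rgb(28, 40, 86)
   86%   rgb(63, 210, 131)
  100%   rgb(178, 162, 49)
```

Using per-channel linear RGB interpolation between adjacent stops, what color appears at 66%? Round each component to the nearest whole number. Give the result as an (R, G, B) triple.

(51, 151, 115)

66% lies between the 28% and 86% stops, so the local fraction is t = (66 − 28)/(86 − 28) = 38/58 ≈ 0.6552.
R = 28 + 0.6552 × (63 − 28) = 50.932 → 51
G = 40 + 0.6552 × (210 − 40) = 151.384 → 151
B = 86 + 0.6552 × (131 − 86) = 115.484 → 115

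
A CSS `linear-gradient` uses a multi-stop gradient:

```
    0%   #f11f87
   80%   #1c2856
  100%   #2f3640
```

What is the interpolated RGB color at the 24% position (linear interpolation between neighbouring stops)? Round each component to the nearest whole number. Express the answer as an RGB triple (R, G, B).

24% lies between the 0% and 80% stops, so the local fraction is t = (24 − 0)/(80 − 0) = 24/80 ≈ 0.3.
#f11f87 → (241, 31, 135); #1c2856 → (28, 40, 86).
R = 241 + 0.3 × (28 − 241) = 177.1 → 177
G = 31 + 0.3 × (40 − 31) = 33.7 → 34
B = 135 + 0.3 × (86 − 135) = 120.3 → 120

(177, 34, 120)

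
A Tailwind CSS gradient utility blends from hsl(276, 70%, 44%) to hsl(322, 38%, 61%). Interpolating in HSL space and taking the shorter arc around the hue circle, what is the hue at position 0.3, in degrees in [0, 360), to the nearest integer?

290

Hue arc: Δh = 322 − 276 = 46° (|Δh| ≤ 180, already the shorter path).
H = 276 + 0.3 × (46) = 289.8 → 290°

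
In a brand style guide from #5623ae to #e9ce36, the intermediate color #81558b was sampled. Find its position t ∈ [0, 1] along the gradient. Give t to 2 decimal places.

Invert the lerp on the G channel (largest span, 171): t = (85 − 35) / (206 − 35) = 50/171 = 0.2924.
Check on R: (129 − 86)/(233 − 86) = 0.2925 ✓

0.29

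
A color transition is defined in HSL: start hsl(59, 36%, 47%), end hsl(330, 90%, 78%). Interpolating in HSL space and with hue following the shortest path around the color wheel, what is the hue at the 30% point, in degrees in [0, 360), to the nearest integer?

Hue: 330 − 59 = 271°, but |271| > 180 so the shorter arc goes the other way: Δh = 271 − 360 = -89°.
H = 59 + 0.3 × (-89) = 32.3 → 32°

32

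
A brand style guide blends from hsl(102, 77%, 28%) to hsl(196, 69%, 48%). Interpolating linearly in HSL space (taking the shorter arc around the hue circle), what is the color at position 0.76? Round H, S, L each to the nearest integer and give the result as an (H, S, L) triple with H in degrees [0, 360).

Hue arc: Δh = 196 − 102 = 94° (|Δh| ≤ 180, already the shorter path).
H = 102 + 0.76 × (94) = 173.44 → 173°
S = 77 + 0.76 × (69 − 77) = 70.92 → 71%
L = 28 + 0.76 × (48 − 28) = 43.2 → 43%

(173, 71, 43)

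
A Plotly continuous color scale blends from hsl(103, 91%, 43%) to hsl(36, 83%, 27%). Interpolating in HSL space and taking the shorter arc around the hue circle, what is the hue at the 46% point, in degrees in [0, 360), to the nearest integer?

72

Hue arc: Δh = 36 − 103 = -67° (|Δh| ≤ 180, already the shorter path).
H = 103 + 0.46 × (-67) = 72.18 → 72°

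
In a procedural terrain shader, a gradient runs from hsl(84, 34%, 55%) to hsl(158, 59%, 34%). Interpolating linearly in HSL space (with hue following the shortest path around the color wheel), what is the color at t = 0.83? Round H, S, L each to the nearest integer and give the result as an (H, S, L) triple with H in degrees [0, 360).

Hue arc: Δh = 158 − 84 = 74° (|Δh| ≤ 180, already the shorter path).
H = 84 + 0.83 × (74) = 145.42 → 145°
S = 34 + 0.83 × (59 − 34) = 54.75 → 55%
L = 55 + 0.83 × (34 − 55) = 37.57 → 38%

(145, 55, 38)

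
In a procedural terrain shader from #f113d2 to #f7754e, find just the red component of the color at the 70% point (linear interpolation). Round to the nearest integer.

245

R₁ = 241 (from #f113d2), R₂ = 247 (from #f7754e).
R = 241 + 0.7 × (247 − 241) = 245.2 → 245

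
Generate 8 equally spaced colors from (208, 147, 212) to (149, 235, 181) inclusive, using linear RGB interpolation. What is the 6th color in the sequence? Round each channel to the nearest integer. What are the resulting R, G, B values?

With 8 swatches and endpoints inclusive, swatch 6 sits at t = (6 − 1)/(8 − 1) = 5/7 ≈ 0.7143.
R = 208 + 0.7143 × (149 − 208) = 165.856 → 166
G = 147 + 0.7143 × (235 − 147) = 209.858 → 210
B = 212 + 0.7143 × (181 − 212) = 189.857 → 190

(166, 210, 190)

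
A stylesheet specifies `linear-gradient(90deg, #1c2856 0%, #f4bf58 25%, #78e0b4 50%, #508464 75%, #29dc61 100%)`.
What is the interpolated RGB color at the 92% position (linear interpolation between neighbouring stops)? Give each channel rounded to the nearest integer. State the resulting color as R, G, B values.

(53, 192, 98)

92% lies between the 75% and 100% stops, so the local fraction is t = (92 − 75)/(100 − 75) = 17/25 ≈ 0.68.
#508464 → (80, 132, 100); #29dc61 → (41, 220, 97).
R = 80 + 0.68 × (41 − 80) = 53.48 → 53
G = 132 + 0.68 × (220 − 132) = 191.84 → 192
B = 100 + 0.68 × (97 − 100) = 97.96 → 98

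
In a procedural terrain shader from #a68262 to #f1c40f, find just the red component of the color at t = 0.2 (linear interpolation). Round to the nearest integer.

R₁ = 166 (from #a68262), R₂ = 241 (from #f1c40f).
R = 166 + 0.2 × (241 − 166) = 181 → 181

181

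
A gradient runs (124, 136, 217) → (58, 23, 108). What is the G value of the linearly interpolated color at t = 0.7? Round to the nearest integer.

G = 136 + 0.7 × (23 − 136) = 56.9 → 57

57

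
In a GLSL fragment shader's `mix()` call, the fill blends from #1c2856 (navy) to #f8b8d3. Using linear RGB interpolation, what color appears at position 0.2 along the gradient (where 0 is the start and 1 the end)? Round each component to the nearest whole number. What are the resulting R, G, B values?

#1c2856 → (28, 40, 86); #f8b8d3 → (248, 184, 211).
R = 28 + 0.2 × (248 − 28) = 28 + 0.2 × 220 = 72 → 72
G = 40 + 0.2 × (184 − 40) = 40 + 0.2 × 144 = 68.8 → 69
B = 86 + 0.2 × (211 − 86) = 86 + 0.2 × 125 = 111 → 111

(72, 69, 111)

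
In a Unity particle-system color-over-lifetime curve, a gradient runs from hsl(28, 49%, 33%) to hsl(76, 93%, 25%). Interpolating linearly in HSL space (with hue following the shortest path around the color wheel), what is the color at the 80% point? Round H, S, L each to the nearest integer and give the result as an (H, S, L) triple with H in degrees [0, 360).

(66, 84, 27)

Hue arc: Δh = 76 − 28 = 48° (|Δh| ≤ 180, already the shorter path).
H = 28 + 0.8 × (48) = 66.4 → 66°
S = 49 + 0.8 × (93 − 49) = 84.2 → 84%
L = 33 + 0.8 × (25 − 33) = 26.6 → 27%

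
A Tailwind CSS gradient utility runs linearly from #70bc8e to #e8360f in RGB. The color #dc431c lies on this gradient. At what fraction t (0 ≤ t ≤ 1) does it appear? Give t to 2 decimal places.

Invert the lerp on the G channel (largest span, 134): t = (67 − 188) / (54 − 188) = -121/-134 = 0.90299.
Check on R: (220 − 112)/(232 − 112) = 0.9 ✓

0.90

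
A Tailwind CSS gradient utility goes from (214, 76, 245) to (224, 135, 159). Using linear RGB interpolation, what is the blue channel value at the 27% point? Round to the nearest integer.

222

B = 245 + 0.27 × (159 − 245) = 221.78 → 222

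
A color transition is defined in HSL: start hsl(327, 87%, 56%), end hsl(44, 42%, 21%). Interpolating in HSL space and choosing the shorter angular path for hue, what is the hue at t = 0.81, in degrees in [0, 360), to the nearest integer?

29

Hue: 44 − 327 = -283°, but |-283| > 180 so the shorter arc goes the other way: Δh = -283 + 360 = 77°.
H = 327 + 0.81 × (77) = 389.37 → 389 → 389 mod 360 = 29°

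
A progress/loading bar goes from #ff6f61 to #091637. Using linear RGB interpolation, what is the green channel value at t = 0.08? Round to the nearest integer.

G₁ = 111 (from #ff6f61), G₂ = 22 (from #091637).
G = 111 + 0.08 × (22 − 111) = 103.88 → 104

104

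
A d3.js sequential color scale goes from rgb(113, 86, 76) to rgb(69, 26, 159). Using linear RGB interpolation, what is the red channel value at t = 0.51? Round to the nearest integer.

91

R = 113 + 0.51 × (69 − 113) = 90.56 → 91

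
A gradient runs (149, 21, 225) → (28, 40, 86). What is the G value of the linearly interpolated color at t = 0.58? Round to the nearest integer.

G = 21 + 0.58 × (40 − 21) = 32.02 → 32

32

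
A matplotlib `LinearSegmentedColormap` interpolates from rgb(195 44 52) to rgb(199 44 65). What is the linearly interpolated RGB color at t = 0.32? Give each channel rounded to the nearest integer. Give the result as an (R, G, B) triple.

(196, 44, 56)

R = 195 + 0.32 × (199 − 195) = 195 + 0.32 × 4 = 196.28 → 196
G = 44 + 0.32 × (44 − 44) = 44 + 0.32 × 0 = 44 → 44
B = 52 + 0.32 × (65 − 52) = 52 + 0.32 × 13 = 56.16 → 56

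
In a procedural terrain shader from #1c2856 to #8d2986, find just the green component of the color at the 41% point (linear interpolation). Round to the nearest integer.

G₁ = 40 (from #1c2856), G₂ = 41 (from #8d2986).
G = 40 + 0.41 × (41 − 40) = 40.41 → 40

40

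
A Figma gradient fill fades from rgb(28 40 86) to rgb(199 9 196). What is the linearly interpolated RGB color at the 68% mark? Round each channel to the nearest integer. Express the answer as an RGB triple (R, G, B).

68% corresponds to t = 0.68.
R = 28 + 0.68 × (199 − 28) = 28 + 0.68 × 171 = 144.28 → 144
G = 40 + 0.68 × (9 − 40) = 40 + 0.68 × -31 = 18.92 → 19
B = 86 + 0.68 × (196 − 86) = 86 + 0.68 × 110 = 160.8 → 161
So the blended color is (144, 19, 161), about #9013a1.

(144, 19, 161)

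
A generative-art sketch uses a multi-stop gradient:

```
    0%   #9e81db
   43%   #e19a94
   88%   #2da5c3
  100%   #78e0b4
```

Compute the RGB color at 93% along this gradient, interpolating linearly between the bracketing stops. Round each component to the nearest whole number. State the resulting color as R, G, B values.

93% lies between the 88% and 100% stops, so the local fraction is t = (93 − 88)/(100 − 88) = 5/12 ≈ 0.4167.
#2da5c3 → (45, 165, 195); #78e0b4 → (120, 224, 180).
R = 45 + 0.4167 × (120 − 45) = 76.252 → 76
G = 165 + 0.4167 × (224 − 165) = 189.585 → 190
B = 195 + 0.4167 × (180 − 195) = 188.75 → 189

(76, 190, 189)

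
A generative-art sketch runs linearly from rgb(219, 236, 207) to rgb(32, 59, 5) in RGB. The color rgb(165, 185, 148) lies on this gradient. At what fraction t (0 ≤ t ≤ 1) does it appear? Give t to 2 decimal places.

Invert the lerp on the B channel (largest span, 202): t = (148 − 207) / (5 − 207) = -59/-202 = 0.29208.
Check on R: (165 − 219)/(32 − 219) = 0.2888 ✓

0.29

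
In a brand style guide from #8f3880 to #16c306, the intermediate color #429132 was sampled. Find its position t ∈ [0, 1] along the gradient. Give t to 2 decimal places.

Invert the lerp on the G channel (largest span, 139): t = (145 − 56) / (195 − 56) = 89/139 = 0.64029.
Check on R: (66 − 143)/(22 − 143) = 0.6364 ✓

0.64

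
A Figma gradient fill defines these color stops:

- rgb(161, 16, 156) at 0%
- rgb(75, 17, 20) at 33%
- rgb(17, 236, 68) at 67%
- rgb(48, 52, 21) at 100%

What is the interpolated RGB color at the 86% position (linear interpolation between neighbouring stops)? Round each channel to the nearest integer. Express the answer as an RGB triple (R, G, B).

86% lies between the 67% and 100% stops, so the local fraction is t = (86 − 67)/(100 − 67) = 19/33 ≈ 0.5758.
R = 17 + 0.5758 × (48 − 17) = 34.85 → 35
G = 236 + 0.5758 × (52 − 236) = 130.053 → 130
B = 68 + 0.5758 × (21 − 68) = 40.937 → 41

(35, 130, 41)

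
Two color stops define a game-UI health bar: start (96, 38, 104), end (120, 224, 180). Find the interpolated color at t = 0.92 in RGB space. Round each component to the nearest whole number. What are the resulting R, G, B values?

R = 96 + 0.92 × (120 − 96) = 96 + 0.92 × 24 = 118.08 → 118
G = 38 + 0.92 × (224 − 38) = 38 + 0.92 × 186 = 209.12 → 209
B = 104 + 0.92 × (180 − 104) = 104 + 0.92 × 76 = 173.92 → 174

(118, 209, 174)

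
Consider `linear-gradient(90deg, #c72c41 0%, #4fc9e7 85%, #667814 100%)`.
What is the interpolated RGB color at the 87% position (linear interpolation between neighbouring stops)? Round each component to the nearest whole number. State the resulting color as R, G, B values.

(82, 190, 203)

87% lies between the 85% and 100% stops, so the local fraction is t = (87 − 85)/(100 − 85) = 2/15 ≈ 0.1333.
#4fc9e7 → (79, 201, 231); #667814 → (102, 120, 20).
R = 79 + 0.1333 × (102 − 79) = 82.066 → 82
G = 201 + 0.1333 × (120 − 201) = 190.203 → 190
B = 231 + 0.1333 × (20 − 231) = 202.874 → 203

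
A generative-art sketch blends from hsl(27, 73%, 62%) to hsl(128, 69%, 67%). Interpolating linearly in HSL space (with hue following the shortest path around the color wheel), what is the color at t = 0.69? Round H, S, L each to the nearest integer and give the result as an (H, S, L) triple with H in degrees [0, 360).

(97, 70, 65)

Hue arc: Δh = 128 − 27 = 101° (|Δh| ≤ 180, already the shorter path).
H = 27 + 0.69 × (101) = 96.69 → 97°
S = 73 + 0.69 × (69 − 73) = 70.24 → 70%
L = 62 + 0.69 × (67 − 62) = 65.45 → 65%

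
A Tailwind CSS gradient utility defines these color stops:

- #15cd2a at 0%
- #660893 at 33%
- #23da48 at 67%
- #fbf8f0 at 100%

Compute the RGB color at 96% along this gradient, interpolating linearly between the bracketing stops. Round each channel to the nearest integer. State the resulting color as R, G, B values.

(225, 244, 220)

96% lies between the 67% and 100% stops, so the local fraction is t = (96 − 67)/(100 − 67) = 29/33 ≈ 0.8788.
#23da48 → (35, 218, 72); #fbf8f0 → (251, 248, 240).
R = 35 + 0.8788 × (251 − 35) = 224.821 → 225
G = 218 + 0.8788 × (248 − 218) = 244.364 → 244
B = 72 + 0.8788 × (240 − 72) = 219.638 → 220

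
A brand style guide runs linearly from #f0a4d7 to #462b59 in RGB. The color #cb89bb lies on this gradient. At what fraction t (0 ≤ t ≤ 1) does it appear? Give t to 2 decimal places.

0.22

Invert the lerp on the R channel (largest span, 170): t = (203 − 240) / (70 − 240) = -37/-170 = 0.21765.
Check on G: (137 − 164)/(43 − 164) = 0.2231 ✓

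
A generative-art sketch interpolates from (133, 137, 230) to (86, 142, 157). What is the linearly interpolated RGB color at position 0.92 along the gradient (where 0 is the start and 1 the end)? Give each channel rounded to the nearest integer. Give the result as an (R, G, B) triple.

R = 133 + 0.92 × (86 − 133) = 133 + 0.92 × -47 = 89.76 → 90
G = 137 + 0.92 × (142 − 137) = 137 + 0.92 × 5 = 141.6 → 142
B = 230 + 0.92 × (157 − 230) = 230 + 0.92 × -73 = 162.84 → 163

(90, 142, 163)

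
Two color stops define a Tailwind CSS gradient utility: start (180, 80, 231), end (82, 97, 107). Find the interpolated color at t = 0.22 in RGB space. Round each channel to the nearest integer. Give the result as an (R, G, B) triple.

(158, 84, 204)

R = 180 + 0.22 × (82 − 180) = 180 + 0.22 × -98 = 158.44 → 158
G = 80 + 0.22 × (97 − 80) = 80 + 0.22 × 17 = 83.74 → 84
B = 231 + 0.22 × (107 − 231) = 231 + 0.22 × -124 = 203.72 → 204
So the blended color is (158, 84, 204), about #9e54cc.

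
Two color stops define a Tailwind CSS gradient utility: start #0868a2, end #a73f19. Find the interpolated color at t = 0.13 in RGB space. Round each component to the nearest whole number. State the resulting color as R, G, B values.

#0868a2 → (8, 104, 162); #a73f19 → (167, 63, 25).
R = 8 + 0.13 × (167 − 8) = 8 + 0.13 × 159 = 28.67 → 29
G = 104 + 0.13 × (63 − 104) = 104 + 0.13 × -41 = 98.67 → 99
B = 162 + 0.13 × (25 − 162) = 162 + 0.13 × -137 = 144.19 → 144

(29, 99, 144)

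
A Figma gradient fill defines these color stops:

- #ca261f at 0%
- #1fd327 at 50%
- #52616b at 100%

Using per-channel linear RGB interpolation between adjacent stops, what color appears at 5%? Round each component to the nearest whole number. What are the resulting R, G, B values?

(185, 55, 32)

5% lies between the 0% and 50% stops, so the local fraction is t = (5 − 0)/(50 − 0) = 5/50 ≈ 0.1.
#ca261f → (202, 38, 31); #1fd327 → (31, 211, 39).
R = 202 + 0.1 × (31 − 202) = 184.9 → 185
G = 38 + 0.1 × (211 − 38) = 55.3 → 55
B = 31 + 0.1 × (39 − 31) = 31.8 → 32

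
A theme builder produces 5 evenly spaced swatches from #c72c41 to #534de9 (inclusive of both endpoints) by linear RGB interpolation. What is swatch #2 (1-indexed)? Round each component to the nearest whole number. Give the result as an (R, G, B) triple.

With 5 swatches and endpoints inclusive, swatch 2 sits at t = (2 − 1)/(5 − 1) = 1/4 ≈ 0.25.
#c72c41 → (199, 44, 65); #534de9 → (83, 77, 233).
R = 199 + 0.25 × (83 − 199) = 170 → 170
G = 44 + 0.25 × (77 − 44) = 52.25 → 52
B = 65 + 0.25 × (233 − 65) = 107 → 107

(170, 52, 107)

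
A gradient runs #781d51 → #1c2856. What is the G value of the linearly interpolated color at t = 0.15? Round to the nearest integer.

31

G₁ = 29 (from #781d51), G₂ = 40 (from #1c2856).
G = 29 + 0.15 × (40 − 29) = 30.65 → 31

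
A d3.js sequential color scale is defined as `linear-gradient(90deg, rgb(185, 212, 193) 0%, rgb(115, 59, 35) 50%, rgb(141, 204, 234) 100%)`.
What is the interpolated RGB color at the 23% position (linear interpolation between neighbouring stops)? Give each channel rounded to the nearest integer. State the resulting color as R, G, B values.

(153, 142, 120)

23% lies between the 0% and 50% stops, so the local fraction is t = (23 − 0)/(50 − 0) = 23/50 ≈ 0.46.
R = 185 + 0.46 × (115 − 185) = 152.8 → 153
G = 212 + 0.46 × (59 − 212) = 141.62 → 142
B = 193 + 0.46 × (35 − 193) = 120.32 → 120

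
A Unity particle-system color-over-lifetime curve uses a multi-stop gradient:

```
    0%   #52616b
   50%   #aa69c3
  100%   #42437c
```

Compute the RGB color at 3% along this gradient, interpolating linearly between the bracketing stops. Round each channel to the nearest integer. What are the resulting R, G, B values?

3% lies between the 0% and 50% stops, so the local fraction is t = (3 − 0)/(50 − 0) = 3/50 ≈ 0.06.
#52616b → (82, 97, 107); #aa69c3 → (170, 105, 195).
R = 82 + 0.06 × (170 − 82) = 87.28 → 87
G = 97 + 0.06 × (105 − 97) = 97.48 → 97
B = 107 + 0.06 × (195 − 107) = 112.28 → 112

(87, 97, 112)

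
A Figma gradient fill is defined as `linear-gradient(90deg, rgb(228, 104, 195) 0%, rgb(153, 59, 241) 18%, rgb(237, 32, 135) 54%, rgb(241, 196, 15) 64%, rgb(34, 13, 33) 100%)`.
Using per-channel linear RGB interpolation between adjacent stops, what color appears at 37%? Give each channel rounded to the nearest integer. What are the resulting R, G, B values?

37% lies between the 18% and 54% stops, so the local fraction is t = (37 − 18)/(54 − 18) = 19/36 ≈ 0.5278.
R = 153 + 0.5278 × (237 − 153) = 197.335 → 197
G = 59 + 0.5278 × (32 − 59) = 44.749 → 45
B = 241 + 0.5278 × (135 − 241) = 185.053 → 185

(197, 45, 185)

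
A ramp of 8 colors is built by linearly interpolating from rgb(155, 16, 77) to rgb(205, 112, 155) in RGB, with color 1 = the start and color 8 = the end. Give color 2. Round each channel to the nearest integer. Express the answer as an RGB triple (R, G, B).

With 8 swatches and endpoints inclusive, swatch 2 sits at t = (2 − 1)/(8 − 1) = 1/7 ≈ 0.1429.
R = 155 + 0.1429 × (205 − 155) = 162.145 → 162
G = 16 + 0.1429 × (112 − 16) = 29.718 → 30
B = 77 + 0.1429 × (155 − 77) = 88.146 → 88

(162, 30, 88)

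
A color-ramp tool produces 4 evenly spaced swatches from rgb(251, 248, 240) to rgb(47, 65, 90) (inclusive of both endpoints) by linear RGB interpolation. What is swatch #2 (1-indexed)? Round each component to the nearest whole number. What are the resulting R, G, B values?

(183, 187, 190)

With 4 swatches and endpoints inclusive, swatch 2 sits at t = (2 − 1)/(4 − 1) = 1/3 ≈ 0.3333.
R = 251 + 0.3333 × (47 − 251) = 183.007 → 183
G = 248 + 0.3333 × (65 − 248) = 187.006 → 187
B = 240 + 0.3333 × (90 − 240) = 190.005 → 190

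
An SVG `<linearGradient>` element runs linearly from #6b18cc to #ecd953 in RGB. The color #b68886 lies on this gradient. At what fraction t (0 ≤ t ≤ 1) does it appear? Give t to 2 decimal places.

0.58

Invert the lerp on the G channel (largest span, 193): t = (136 − 24) / (217 − 24) = 112/193 = 0.58031.
Check on R: (182 − 107)/(236 − 107) = 0.5814 ✓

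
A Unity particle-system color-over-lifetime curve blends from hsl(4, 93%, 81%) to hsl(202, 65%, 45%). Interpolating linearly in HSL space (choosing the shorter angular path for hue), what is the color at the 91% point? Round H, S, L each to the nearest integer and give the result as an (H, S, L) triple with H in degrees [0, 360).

(217, 68, 48)

Hue: 202 − 4 = 198°, but |198| > 180 so the shorter arc goes the other way: Δh = 198 − 360 = -162°.
H = 4 + 0.91 × (-162) = -143.42 → -143 → -143 mod 360 = 217°
S = 93 + 0.91 × (65 − 93) = 67.52 → 68%
L = 81 + 0.91 × (45 − 81) = 48.24 → 48%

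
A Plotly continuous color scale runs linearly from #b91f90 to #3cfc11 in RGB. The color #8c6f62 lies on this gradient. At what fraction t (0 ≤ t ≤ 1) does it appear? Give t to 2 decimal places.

0.36

Invert the lerp on the G channel (largest span, 221): t = (111 − 31) / (252 − 31) = 80/221 = 0.36199.
Check on R: (140 − 185)/(60 − 185) = 0.36 ✓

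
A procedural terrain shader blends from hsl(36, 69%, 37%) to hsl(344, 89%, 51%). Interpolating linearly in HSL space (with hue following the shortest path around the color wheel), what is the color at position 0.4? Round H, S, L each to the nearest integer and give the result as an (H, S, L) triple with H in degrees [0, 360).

(15, 77, 43)

Hue: 344 − 36 = 308°, but |308| > 180 so the shorter arc goes the other way: Δh = 308 − 360 = -52°.
H = 36 + 0.4 × (-52) = 15.2 → 15°
S = 69 + 0.4 × (89 − 69) = 77 → 77%
L = 37 + 0.4 × (51 − 37) = 42.6 → 43%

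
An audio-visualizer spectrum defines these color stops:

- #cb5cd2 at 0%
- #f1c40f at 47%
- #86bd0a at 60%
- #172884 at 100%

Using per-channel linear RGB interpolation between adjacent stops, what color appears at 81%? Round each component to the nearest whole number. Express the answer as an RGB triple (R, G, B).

81% lies between the 60% and 100% stops, so the local fraction is t = (81 − 60)/(100 − 60) = 21/40 ≈ 0.525.
#86bd0a → (134, 189, 10); #172884 → (23, 40, 132).
R = 134 + 0.525 × (23 − 134) = 75.725 → 76
G = 189 + 0.525 × (40 − 189) = 110.775 → 111
B = 10 + 0.525 × (132 − 10) = 74.05 → 74

(76, 111, 74)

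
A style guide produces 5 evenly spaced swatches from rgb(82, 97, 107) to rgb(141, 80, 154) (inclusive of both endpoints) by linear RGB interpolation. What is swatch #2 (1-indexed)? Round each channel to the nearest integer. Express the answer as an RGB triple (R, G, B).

(97, 93, 119)

With 5 swatches and endpoints inclusive, swatch 2 sits at t = (2 − 1)/(5 − 1) = 1/4 ≈ 0.25.
R = 82 + 0.25 × (141 − 82) = 96.75 → 97
G = 97 + 0.25 × (80 − 97) = 92.75 → 93
B = 107 + 0.25 × (154 − 107) = 118.75 → 119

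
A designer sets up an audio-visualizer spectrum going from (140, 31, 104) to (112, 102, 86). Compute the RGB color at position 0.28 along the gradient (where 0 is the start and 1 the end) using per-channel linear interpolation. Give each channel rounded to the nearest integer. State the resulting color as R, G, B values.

R = 140 + 0.28 × (112 − 140) = 140 + 0.28 × -28 = 132.16 → 132
G = 31 + 0.28 × (102 − 31) = 31 + 0.28 × 71 = 50.88 → 51
B = 104 + 0.28 × (86 − 104) = 104 + 0.28 × -18 = 98.96 → 99
So the blended color is (132, 51, 99), about #843363.

(132, 51, 99)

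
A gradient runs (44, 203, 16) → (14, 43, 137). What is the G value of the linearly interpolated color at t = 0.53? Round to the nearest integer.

G = 203 + 0.53 × (43 − 203) = 118.2 → 118

118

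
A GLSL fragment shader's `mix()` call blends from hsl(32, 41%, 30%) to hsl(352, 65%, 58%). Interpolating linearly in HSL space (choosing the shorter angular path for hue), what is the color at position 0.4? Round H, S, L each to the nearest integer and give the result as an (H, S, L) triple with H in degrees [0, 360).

Hue: 352 − 32 = 320°, but |320| > 180 so the shorter arc goes the other way: Δh = 320 − 360 = -40°.
H = 32 + 0.4 × (-40) = 16 → 16°
S = 41 + 0.4 × (65 − 41) = 50.6 → 51%
L = 30 + 0.4 × (58 − 30) = 41.2 → 41%

(16, 51, 41)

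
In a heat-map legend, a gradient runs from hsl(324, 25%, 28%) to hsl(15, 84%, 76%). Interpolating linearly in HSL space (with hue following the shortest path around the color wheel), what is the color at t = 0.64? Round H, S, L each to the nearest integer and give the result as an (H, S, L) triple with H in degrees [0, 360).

Hue: 15 − 324 = -309°, but |-309| > 180 so the shorter arc goes the other way: Δh = -309 + 360 = 51°.
H = 324 + 0.64 × (51) = 356.64 → 357°
S = 25 + 0.64 × (84 − 25) = 62.76 → 63%
L = 28 + 0.64 × (76 − 28) = 58.72 → 59%

(357, 63, 59)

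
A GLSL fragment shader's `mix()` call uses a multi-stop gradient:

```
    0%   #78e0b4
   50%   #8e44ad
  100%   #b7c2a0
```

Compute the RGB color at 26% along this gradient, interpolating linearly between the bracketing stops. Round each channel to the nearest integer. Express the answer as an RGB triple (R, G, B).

(131, 143, 176)

26% lies between the 0% and 50% stops, so the local fraction is t = (26 − 0)/(50 − 0) = 26/50 ≈ 0.52.
#78e0b4 → (120, 224, 180); #8e44ad → (142, 68, 173).
R = 120 + 0.52 × (142 − 120) = 131.44 → 131
G = 224 + 0.52 × (68 − 224) = 142.88 → 143
B = 180 + 0.52 × (173 − 180) = 176.36 → 176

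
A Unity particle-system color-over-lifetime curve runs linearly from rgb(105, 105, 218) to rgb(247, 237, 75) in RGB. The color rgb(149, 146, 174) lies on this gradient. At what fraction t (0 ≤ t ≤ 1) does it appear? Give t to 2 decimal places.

Invert the lerp on the B channel (largest span, 143): t = (174 − 218) / (75 − 218) = -44/-143 = 0.30769.
Check on R: (149 − 105)/(247 − 105) = 0.3099 ✓

0.31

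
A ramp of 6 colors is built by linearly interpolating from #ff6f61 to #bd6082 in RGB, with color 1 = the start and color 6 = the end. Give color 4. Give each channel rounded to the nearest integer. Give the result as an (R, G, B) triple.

(215, 102, 117)

With 6 swatches and endpoints inclusive, swatch 4 sits at t = (4 − 1)/(6 − 1) = 3/5 ≈ 0.6.
#ff6f61 → (255, 111, 97); #bd6082 → (189, 96, 130).
R = 255 + 0.6 × (189 − 255) = 215.4 → 215
G = 111 + 0.6 × (96 − 111) = 102 → 102
B = 97 + 0.6 × (130 − 97) = 116.8 → 117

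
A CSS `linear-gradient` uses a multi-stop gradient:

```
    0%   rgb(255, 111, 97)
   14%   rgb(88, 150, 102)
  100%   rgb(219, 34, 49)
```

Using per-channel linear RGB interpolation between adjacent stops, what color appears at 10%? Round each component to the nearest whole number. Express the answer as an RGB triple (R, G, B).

(136, 139, 101)

10% lies between the 0% and 14% stops, so the local fraction is t = (10 − 0)/(14 − 0) = 10/14 ≈ 0.7143.
R = 255 + 0.7143 × (88 − 255) = 135.712 → 136
G = 111 + 0.7143 × (150 − 111) = 138.858 → 139
B = 97 + 0.7143 × (102 − 97) = 100.572 → 101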